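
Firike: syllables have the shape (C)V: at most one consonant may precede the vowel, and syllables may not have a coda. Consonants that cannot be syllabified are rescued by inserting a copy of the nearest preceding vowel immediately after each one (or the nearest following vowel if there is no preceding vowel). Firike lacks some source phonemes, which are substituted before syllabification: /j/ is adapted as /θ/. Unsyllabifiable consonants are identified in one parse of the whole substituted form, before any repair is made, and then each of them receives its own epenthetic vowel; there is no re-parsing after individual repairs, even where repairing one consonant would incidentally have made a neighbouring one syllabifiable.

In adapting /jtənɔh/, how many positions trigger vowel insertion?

2

After substitution the input is /θtənɔh/.
The unsyllabifiable consonants are /θ/, /h/; each receives one epenthetic vowel.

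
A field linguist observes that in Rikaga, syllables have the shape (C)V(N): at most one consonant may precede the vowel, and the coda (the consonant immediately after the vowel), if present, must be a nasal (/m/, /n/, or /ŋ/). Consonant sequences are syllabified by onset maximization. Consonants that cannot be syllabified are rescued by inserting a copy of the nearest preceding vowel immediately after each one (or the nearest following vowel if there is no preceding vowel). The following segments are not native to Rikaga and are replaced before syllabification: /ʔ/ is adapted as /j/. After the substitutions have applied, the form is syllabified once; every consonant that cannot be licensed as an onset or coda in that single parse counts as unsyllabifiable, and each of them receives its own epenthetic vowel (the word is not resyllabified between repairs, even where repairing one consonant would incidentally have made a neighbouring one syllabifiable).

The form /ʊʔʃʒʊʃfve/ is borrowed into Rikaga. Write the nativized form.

ʊjʊʃʊʒʊʃʊfʊve

Substitution: /ʔ/ → /j/, giving /ʊjʃʒʊʃfve/.
Under (C)V(N), the unsyllabifiable consonants are /j/, /ʃ/, /ʃ/, /f/ (only a nasal (/m/, /n/, or /ŋ/) is licensed in coda position; onsets are limited to one consonant).
Inserting the epenthetic vowel yields /j/ → /jʊ/, /ʃ/ → /ʃʊ/, /ʃ/ → /ʃʊ/, /f/ → /fʊ/.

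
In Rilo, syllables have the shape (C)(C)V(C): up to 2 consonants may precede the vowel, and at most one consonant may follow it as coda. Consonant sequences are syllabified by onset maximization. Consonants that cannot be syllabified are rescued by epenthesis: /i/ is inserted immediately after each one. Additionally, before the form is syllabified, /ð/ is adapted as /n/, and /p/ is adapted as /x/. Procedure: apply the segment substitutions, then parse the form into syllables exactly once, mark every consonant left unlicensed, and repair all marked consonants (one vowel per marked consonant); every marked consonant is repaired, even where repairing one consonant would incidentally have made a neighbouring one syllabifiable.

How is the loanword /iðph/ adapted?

inxihi

Substitution: /ð/ → /n/, /p/ → /x/, giving /inxh/.
Under (C)(C)V(C), the unsyllabifiable consonants are /x/, /h/ (at most one coda consonant is licensed; onsets may contain at most 2 consonants).
Inserting the epenthetic vowel yields /x/ → /xi/, /h/ → /hi/.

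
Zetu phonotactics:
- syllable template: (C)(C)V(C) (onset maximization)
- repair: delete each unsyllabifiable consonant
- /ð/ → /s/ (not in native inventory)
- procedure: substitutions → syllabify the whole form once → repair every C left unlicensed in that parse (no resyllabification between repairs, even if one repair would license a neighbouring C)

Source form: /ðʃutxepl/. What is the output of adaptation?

sʃutxep

Substitution: /ð/ → /s/, giving /sʃutxepl/.
Syllabifying with onset maximization leaves /l/ stranded (at most one coda consonant is licensed; onsets may contain at most 2 consonants).
Each unlicensed consonant is deleted: /l/.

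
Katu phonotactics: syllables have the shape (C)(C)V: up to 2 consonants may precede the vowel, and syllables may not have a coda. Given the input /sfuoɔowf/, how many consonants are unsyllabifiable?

2

Under (C)(C)V, the unsyllabifiable consonants are /w/, /f/ (no codas are permitted; onsets may contain at most 2 consonants).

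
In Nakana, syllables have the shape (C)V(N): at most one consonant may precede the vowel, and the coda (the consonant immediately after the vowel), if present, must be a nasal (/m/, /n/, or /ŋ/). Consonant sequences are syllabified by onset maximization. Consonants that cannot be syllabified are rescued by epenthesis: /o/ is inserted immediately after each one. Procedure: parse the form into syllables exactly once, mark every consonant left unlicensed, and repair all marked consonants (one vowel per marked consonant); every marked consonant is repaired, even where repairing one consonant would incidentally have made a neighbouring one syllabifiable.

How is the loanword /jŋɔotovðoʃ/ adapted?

joŋɔotovoðoʃo

Under (C)V(N), the unsyllabifiable consonants are /j/, /v/, /ʃ/ (only a nasal (/m/, /n/, or /ŋ/) is licensed in coda position; onsets are limited to one consonant).
Epenthesis after each stranded consonant: /j/ → /jo/, /v/ → /vo/, /ʃ/ → /ʃo/.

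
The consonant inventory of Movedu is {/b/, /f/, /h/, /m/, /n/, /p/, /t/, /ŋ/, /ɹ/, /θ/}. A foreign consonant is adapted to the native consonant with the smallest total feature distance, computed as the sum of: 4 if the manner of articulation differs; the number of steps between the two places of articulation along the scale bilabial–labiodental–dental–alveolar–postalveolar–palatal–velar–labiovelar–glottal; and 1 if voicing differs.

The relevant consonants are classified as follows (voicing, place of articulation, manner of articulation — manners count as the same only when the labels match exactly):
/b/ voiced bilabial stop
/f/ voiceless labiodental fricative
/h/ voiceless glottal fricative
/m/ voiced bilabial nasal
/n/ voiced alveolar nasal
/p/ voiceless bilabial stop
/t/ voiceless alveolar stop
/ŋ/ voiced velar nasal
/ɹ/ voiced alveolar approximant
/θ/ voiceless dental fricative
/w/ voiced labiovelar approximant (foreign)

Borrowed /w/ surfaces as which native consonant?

ɹ

/ɹ/ is closest: same manner (approximant), place distance 4 (labiovelar→alveolar), same voicing; total 4. Next closest is /ŋ/ at distance 5.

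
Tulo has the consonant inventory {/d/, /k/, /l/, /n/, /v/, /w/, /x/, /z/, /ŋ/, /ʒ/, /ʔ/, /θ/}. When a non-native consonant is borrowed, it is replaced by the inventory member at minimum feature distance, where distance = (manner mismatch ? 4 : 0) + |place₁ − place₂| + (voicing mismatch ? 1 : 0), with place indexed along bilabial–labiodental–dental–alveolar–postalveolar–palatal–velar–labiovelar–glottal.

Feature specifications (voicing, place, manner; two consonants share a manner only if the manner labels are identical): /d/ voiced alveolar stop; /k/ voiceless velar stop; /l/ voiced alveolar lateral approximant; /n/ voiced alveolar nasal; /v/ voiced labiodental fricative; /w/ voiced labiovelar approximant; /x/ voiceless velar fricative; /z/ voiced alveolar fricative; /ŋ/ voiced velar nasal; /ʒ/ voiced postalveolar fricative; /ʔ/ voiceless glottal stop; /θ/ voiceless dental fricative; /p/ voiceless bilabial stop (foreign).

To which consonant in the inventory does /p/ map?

d

/d/ is closest: same manner (stop), place distance 3 (bilabial→alveolar), voicing differs (+1); total 4. Next closest is /k/ at distance 6.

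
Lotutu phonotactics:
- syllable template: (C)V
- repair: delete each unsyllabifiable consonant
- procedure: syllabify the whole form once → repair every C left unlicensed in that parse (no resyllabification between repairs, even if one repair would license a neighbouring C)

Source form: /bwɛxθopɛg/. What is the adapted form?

wɛθopɛ

Syllabifying with onset maximization leaves /b/, /x/, /g/ stranded (no codas are permitted; onsets are limited to one consonant).
Each unlicensed consonant is deleted: /b/, /x/, /g/.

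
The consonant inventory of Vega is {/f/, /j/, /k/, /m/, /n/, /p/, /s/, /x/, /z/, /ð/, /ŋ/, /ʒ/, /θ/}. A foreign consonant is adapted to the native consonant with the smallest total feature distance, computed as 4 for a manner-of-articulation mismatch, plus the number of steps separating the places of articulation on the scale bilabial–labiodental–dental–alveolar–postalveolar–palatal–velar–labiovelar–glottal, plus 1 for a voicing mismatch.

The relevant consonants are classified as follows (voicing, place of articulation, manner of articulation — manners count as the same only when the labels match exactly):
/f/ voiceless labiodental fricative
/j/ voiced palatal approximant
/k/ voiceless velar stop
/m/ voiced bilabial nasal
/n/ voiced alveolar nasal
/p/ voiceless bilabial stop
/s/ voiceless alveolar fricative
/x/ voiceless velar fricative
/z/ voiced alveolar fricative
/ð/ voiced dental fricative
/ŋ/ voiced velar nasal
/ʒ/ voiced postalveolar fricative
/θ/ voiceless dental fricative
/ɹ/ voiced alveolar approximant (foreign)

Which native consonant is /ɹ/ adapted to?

/j/ is closest: same manner (approximant), place distance 2 (alveolar→palatal), same voicing; total 2. Next closest is /n/ at distance 4.

j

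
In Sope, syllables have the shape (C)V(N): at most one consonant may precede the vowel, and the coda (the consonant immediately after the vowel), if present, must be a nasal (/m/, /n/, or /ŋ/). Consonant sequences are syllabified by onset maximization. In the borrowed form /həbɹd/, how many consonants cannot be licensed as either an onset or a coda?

Under (C)V(N), the unsyllabifiable consonants are /b/, /ɹ/, /d/ (only a nasal (/m/, /n/, or /ŋ/) is licensed in coda position; onsets are limited to one consonant).

3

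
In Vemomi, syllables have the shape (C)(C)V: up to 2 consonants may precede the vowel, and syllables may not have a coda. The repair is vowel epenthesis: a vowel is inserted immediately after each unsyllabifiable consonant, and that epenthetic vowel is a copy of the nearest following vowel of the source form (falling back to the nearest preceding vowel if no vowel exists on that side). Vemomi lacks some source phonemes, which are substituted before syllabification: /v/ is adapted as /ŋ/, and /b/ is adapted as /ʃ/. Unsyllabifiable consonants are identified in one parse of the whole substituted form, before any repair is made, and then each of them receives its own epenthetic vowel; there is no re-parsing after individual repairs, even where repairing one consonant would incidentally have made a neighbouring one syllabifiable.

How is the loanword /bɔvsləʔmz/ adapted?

ʃɔŋəsləʔəməzə

Substitution: /b/ → /ʃ/, /v/ → /ŋ/, giving /ʃɔŋsləʔmz/.
Syllabifying with onset maximization leaves /ŋ/, /ʔ/, /m/, /z/ stranded (no codas are permitted; onsets may contain at most 2 consonants).
Epenthesis after each stranded consonant: /ŋ/ → /ŋə/, /ʔ/ → /ʔə/, /m/ → /mə/, /z/ → /zə/.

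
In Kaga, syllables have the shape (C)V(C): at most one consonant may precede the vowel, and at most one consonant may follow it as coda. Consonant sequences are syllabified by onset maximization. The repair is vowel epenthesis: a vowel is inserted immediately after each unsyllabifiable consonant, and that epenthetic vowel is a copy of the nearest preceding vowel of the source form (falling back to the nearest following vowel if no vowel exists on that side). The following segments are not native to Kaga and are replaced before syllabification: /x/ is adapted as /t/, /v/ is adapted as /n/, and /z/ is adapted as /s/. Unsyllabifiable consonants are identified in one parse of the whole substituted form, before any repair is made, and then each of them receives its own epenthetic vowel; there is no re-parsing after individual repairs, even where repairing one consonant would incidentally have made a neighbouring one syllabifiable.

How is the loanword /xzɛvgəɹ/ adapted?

Substitution: /x/ → /t/, /z/ → /s/, /v/ → /n/, giving /tsɛngəɹ/.
Syllabifying with onset maximization leaves /t/ stranded (at most one coda consonant is licensed; onsets are limited to one consonant).
Epenthesis after each stranded consonant: /t/ → /tɛ/.

tɛsɛngəɹ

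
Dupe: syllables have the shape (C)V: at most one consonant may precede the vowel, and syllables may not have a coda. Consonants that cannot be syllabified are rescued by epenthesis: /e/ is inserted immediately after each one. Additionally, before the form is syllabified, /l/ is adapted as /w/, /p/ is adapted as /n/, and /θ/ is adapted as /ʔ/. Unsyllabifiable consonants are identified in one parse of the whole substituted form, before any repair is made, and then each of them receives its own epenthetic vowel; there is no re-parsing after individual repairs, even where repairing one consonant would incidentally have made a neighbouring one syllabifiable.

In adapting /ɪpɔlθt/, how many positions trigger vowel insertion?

After substitution the input is /ɪnɔwʔt/.
The unsyllabifiable consonants are /w/, /ʔ/, /t/; each receives one epenthetic vowel.

3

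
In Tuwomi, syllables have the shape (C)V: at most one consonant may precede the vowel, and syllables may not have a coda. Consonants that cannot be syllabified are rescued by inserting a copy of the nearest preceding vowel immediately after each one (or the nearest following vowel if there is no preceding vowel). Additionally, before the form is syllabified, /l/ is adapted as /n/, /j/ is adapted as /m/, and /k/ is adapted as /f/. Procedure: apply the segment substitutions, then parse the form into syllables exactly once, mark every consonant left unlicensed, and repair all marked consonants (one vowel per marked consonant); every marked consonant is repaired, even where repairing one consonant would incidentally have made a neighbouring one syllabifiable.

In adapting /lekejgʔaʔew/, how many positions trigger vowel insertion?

3

After substitution the input is /nefemgʔaʔew/.
The unsyllabifiable consonants are /m/, /g/, /w/; each receives one epenthetic vowel.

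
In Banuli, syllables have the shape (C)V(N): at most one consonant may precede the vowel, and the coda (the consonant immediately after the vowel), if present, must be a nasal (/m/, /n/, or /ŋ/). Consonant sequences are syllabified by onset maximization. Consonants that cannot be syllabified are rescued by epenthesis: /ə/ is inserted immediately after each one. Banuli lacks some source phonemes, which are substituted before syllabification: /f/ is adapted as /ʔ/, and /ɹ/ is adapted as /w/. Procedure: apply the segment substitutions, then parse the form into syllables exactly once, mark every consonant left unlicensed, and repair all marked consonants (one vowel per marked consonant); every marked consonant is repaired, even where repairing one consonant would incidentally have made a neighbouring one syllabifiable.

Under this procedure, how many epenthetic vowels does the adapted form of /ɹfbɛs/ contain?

After substitution the input is /wʔbɛs/.
The unsyllabifiable consonants are /w/, /ʔ/, /s/; each receives one epenthetic vowel.

3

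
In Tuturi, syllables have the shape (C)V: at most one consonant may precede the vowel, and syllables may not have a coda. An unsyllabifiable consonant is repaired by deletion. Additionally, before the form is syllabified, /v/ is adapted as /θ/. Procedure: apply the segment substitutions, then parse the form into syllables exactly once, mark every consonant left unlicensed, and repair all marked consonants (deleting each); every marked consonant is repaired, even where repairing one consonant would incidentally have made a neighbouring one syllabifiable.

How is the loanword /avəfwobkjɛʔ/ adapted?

aθəwojɛ

Substitution: /v/ → /θ/, giving /aθəfwobkjɛʔ/.
Under (C)V, the unsyllabifiable consonants are /f/, /b/, /k/, /ʔ/ (no codas are permitted; onsets are limited to one consonant).
Deleting the stranded consonants removes /f/, /b/, /k/, /ʔ/.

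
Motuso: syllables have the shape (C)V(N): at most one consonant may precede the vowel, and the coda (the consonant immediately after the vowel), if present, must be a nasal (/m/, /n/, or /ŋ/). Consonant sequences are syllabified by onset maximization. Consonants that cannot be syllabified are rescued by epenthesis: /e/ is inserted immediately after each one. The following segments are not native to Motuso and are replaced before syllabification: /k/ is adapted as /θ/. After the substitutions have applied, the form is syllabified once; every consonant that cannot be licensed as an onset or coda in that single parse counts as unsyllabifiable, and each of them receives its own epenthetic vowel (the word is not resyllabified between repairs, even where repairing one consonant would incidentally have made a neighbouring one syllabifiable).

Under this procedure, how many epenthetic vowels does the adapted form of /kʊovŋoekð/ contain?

After substitution the input is /θʊovŋoeθð/.
The unsyllabifiable consonants are /v/, /θ/, /ð/; each receives one epenthetic vowel.

3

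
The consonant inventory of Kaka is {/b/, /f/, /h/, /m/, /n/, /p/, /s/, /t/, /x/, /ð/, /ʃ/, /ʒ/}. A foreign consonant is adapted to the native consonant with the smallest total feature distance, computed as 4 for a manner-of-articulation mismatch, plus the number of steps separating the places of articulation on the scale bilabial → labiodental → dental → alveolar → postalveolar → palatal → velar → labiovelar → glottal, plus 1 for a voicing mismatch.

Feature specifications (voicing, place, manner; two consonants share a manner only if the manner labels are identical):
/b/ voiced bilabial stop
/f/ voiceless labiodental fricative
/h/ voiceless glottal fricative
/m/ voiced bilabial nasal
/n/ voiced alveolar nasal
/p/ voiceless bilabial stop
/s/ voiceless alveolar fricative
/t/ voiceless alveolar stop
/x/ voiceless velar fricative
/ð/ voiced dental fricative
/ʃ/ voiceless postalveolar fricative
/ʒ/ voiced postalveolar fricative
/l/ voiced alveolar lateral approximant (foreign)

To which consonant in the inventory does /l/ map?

n

/n/ is closest: manner differs (lateral approximant→nasal, +4), place distance 0 (alveolar→alveolar), same voicing; total 4. Next closest is /s/ at distance 5.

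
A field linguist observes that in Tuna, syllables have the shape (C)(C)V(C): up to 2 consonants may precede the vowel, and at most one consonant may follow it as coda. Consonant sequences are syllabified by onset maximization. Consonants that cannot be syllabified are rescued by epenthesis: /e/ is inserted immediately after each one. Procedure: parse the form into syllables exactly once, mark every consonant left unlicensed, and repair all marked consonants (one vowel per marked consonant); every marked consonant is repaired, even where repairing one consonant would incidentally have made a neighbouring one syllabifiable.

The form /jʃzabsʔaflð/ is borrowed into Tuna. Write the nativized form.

jeʃzabsʔafleðe

Syllabifying with onset maximization leaves /j/, /l/, /ð/ stranded (at most one coda consonant is licensed; onsets may contain at most 2 consonants).
Epenthesis after each stranded consonant: /j/ → /je/, /l/ → /le/, /ð/ → /ðe/.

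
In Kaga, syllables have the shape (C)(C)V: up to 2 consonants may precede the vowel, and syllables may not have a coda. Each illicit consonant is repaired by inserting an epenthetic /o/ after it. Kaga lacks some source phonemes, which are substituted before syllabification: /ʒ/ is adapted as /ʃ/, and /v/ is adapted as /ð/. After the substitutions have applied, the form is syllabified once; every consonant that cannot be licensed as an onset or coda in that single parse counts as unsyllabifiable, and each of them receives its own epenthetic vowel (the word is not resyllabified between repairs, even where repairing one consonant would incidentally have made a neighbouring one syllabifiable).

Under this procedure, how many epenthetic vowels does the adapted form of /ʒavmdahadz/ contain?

3

After substitution the input is /ʃaðmdahadz/.
The unsyllabifiable consonants are /ð/, /d/, /z/; each receives one epenthetic vowel.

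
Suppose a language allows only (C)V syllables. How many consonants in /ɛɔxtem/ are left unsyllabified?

Syllabifying with onset maximization leaves /x/, /m/ stranded (no codas are permitted; onsets are limited to one consonant).

2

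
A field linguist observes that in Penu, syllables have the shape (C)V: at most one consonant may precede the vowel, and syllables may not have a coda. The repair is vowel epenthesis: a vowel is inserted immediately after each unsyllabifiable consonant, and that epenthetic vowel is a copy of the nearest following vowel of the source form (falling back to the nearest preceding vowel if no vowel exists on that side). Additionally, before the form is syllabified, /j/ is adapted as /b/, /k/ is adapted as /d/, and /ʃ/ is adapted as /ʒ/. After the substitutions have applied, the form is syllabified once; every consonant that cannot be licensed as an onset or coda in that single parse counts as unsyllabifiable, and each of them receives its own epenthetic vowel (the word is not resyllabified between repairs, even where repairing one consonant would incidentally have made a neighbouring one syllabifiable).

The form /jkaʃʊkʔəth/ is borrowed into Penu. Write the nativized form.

Substitution: /j/ → /b/, /k/ → /d/, /ʃ/ → /ʒ/, giving /bdaʒʊdʔəth/.
The consonants /b/, /d/, /t/, /h/ cannot be parsed into a legal (C)V syllable (no codas are permitted; onsets are limited to one consonant).
Inserting the epenthetic vowel yields /b/ → /ba/, /d/ → /də/, /t/ → /tə/, /h/ → /hə/.

badaʒʊdəʔətəhə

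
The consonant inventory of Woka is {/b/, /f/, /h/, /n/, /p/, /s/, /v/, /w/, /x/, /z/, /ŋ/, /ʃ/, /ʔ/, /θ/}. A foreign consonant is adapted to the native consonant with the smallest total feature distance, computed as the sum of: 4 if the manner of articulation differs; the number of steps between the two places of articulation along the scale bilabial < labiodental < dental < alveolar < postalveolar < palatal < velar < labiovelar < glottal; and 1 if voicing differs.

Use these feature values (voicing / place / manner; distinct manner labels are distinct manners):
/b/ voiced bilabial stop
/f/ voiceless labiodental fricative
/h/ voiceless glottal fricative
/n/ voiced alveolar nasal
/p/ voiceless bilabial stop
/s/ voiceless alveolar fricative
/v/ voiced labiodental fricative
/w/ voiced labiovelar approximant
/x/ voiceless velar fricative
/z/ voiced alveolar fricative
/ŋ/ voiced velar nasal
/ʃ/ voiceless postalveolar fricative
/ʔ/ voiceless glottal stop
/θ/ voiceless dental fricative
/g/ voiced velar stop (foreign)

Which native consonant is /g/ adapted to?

/ʔ/ is closest: same manner (stop), place distance 2 (velar→glottal), voicing differs (+1); total 3. Next closest is /ŋ/ at distance 4.

ʔ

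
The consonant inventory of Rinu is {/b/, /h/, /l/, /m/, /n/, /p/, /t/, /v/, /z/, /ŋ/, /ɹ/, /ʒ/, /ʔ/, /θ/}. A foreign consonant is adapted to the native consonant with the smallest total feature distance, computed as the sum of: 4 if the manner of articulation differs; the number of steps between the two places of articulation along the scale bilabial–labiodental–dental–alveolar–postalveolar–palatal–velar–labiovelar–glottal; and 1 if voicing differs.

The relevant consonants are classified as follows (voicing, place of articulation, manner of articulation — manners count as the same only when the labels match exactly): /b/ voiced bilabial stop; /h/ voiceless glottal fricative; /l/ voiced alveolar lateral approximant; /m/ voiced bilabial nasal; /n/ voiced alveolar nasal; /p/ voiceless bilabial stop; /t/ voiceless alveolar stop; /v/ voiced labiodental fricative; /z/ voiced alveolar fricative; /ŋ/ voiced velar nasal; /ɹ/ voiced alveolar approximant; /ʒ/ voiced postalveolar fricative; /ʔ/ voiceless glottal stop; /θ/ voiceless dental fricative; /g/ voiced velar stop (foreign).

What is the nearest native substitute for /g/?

/ʔ/ is closest: same manner (stop), place distance 2 (velar→glottal), voicing differs (+1); total 3. Next closest is /t/ at distance 4.

ʔ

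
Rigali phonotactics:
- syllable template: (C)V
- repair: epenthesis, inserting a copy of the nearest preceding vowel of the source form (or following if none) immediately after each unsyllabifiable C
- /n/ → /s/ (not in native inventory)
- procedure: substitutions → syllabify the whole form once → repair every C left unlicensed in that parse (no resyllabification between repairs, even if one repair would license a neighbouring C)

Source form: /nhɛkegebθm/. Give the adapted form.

sɛhɛkegebeθeme

Substitution: /n/ → /s/, giving /shɛkegebθm/.
The consonants /s/, /b/, /θ/, /m/ cannot be parsed into a legal (C)V syllable (no codas are permitted; onsets are limited to one consonant).
Inserting the epenthetic vowel yields /s/ → /sɛ/, /b/ → /be/, /θ/ → /θe/, /m/ → /me/.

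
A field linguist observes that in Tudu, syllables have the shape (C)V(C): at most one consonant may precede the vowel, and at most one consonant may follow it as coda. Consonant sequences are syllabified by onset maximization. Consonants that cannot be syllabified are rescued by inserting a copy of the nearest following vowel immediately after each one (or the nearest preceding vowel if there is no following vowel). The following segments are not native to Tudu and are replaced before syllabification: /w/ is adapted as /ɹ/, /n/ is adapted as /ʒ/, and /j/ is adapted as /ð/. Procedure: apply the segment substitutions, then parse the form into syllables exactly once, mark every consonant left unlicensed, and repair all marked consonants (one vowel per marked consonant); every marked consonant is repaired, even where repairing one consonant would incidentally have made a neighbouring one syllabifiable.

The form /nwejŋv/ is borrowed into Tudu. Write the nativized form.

Substitution: /n/ → /ʒ/, /w/ → /ɹ/, /j/ → /ð/, giving /ʒɹeðŋv/.
Syllabifying with onset maximization leaves /ʒ/, /ŋ/, /v/ stranded (at most one coda consonant is licensed; onsets are limited to one consonant).
Each unlicensed consonant becomes the onset of a new syllable: /ʒ/ → /ʒe/, /ŋ/ → /ŋe/, /v/ → /ve/.

ʒeɹeðŋeve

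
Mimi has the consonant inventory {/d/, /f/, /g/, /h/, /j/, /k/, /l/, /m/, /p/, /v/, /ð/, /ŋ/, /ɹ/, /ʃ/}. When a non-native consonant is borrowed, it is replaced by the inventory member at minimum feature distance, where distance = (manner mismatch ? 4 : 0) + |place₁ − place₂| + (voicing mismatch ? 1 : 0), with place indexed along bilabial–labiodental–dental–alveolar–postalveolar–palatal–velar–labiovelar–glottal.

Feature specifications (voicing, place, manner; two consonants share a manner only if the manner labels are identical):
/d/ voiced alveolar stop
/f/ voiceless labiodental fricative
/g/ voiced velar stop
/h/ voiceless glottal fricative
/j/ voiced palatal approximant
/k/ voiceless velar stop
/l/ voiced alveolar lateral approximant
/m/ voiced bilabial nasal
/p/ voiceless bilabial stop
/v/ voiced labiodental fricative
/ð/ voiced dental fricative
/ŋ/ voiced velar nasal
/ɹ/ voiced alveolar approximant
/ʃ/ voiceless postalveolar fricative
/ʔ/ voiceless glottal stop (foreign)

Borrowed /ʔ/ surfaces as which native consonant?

k

/k/ is closest: same manner (stop), place distance 2 (glottal→velar), same voicing; total 2. Next closest is /g/ at distance 3.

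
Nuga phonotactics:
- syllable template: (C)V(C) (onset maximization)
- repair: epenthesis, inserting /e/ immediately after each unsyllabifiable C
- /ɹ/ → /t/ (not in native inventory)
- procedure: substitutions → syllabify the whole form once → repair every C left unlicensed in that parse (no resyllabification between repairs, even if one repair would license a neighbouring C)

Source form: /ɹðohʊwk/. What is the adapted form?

teðohʊwke

Substitution: /ɹ/ → /t/, giving /tðohʊwk/.
Under (C)V(C), the unsyllabifiable consonants are /t/, /k/ (at most one coda consonant is licensed; onsets are limited to one consonant).
Inserting the epenthetic vowel yields /t/ → /te/, /k/ → /ke/.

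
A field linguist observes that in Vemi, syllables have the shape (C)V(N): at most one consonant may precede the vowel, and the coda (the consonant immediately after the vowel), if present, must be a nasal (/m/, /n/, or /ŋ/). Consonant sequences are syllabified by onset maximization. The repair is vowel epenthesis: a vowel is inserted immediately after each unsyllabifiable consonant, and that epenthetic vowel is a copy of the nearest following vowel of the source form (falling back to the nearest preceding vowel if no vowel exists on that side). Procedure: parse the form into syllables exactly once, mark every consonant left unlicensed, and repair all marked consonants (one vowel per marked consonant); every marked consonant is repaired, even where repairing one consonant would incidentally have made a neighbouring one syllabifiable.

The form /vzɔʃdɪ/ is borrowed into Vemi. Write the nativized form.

vɔzɔʃɪdɪ

Under (C)V(N), the unsyllabifiable consonants are /v/, /ʃ/ (only a nasal (/m/, /n/, or /ŋ/) is licensed in coda position; onsets are limited to one consonant).
Epenthesis after each stranded consonant: /v/ → /vɔ/, /ʃ/ → /ʃɪ/.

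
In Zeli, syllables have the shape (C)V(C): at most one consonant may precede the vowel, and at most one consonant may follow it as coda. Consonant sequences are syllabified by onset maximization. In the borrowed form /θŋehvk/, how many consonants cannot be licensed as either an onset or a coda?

3

Under (C)V(C), the unsyllabifiable consonants are /θ/, /v/, /k/ (at most one coda consonant is licensed; onsets are limited to one consonant).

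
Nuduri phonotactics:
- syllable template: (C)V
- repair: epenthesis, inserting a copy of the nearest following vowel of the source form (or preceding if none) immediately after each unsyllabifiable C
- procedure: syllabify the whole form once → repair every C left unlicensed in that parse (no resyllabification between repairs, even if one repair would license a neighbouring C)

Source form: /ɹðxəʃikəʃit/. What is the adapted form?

The consonants /ɹ/, /ð/, /t/ cannot be parsed into a legal (C)V syllable (no codas are permitted; onsets are limited to one consonant).
Epenthesis after each stranded consonant: /ɹ/ → /ɹə/, /ð/ → /ðə/, /t/ → /ti/.

ɹəðəxəʃikəʃiti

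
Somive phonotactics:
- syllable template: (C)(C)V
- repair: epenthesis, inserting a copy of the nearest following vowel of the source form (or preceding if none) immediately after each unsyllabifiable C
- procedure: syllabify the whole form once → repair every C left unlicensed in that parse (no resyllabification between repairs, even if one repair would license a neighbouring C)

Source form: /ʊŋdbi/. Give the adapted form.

ʊŋidbi

The consonants /ŋ/ cannot be parsed into a legal (C)(C)V syllable (no codas are permitted; onsets may contain at most 2 consonants).
Inserting the epenthetic vowel yields /ŋ/ → /ŋi/.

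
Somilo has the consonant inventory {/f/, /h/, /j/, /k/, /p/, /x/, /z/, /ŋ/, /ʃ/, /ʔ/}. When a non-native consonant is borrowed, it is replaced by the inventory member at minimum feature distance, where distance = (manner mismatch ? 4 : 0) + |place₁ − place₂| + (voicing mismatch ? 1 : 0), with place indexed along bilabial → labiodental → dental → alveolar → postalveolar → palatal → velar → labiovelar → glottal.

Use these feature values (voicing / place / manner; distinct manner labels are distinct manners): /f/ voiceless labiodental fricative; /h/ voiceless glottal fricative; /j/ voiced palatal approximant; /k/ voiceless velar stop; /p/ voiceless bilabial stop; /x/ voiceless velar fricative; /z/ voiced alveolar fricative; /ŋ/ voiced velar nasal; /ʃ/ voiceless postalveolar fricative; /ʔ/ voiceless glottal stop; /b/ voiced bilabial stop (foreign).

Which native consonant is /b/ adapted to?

p

/p/ is closest: same manner (stop), place distance 0 (bilabial→bilabial), voicing differs (+1); total 1. Next closest is /f/ at distance 6.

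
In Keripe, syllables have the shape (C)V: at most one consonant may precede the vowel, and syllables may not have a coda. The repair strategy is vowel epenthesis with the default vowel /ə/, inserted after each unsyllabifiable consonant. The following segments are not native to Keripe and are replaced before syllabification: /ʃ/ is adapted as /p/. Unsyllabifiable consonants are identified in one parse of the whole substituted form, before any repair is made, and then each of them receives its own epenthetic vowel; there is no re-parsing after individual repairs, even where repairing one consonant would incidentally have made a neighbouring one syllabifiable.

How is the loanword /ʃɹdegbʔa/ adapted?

pəɹədegəbəʔa

Substitution: /ʃ/ → /p/, giving /pɹdegbʔa/.
The consonants /p/, /ɹ/, /g/, /b/ cannot be parsed into a legal (C)V syllable (no codas are permitted; onsets are limited to one consonant).
Epenthesis after each stranded consonant: /p/ → /pə/, /ɹ/ → /ɹə/, /g/ → /gə/, /b/ → /bə/.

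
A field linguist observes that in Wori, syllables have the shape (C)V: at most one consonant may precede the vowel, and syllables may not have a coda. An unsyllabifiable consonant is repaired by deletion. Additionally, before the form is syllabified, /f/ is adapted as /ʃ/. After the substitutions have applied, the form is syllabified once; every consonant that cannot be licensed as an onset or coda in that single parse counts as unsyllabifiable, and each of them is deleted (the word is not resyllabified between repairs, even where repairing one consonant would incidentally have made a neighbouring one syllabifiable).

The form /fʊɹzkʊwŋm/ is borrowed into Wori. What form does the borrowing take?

ʃʊkʊ

Substitution: /f/ → /ʃ/, giving /ʃʊɹzkʊwŋm/.
Under (C)V, the unsyllabifiable consonants are /ɹ/, /z/, /w/, /ŋ/, /m/ (no codas are permitted; onsets are limited to one consonant).
Each unlicensed consonant is deleted: /ɹ/, /z/, /w/, /ŋ/, /m/.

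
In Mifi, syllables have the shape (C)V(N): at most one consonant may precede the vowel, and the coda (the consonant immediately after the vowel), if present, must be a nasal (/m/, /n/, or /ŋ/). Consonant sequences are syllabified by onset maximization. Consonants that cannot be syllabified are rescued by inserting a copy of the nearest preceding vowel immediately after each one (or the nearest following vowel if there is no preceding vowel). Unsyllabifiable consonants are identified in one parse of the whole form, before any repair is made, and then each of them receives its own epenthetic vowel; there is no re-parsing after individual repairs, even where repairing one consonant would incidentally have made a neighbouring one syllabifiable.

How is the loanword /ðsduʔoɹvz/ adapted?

The consonants /ð/, /s/, /ɹ/, /v/, /z/ cannot be parsed into a legal (C)V(N) syllable (only a nasal (/m/, /n/, or /ŋ/) is licensed in coda position; onsets are limited to one consonant).
Inserting the epenthetic vowel yields /ð/ → /ðu/, /s/ → /su/, /ɹ/ → /ɹo/, /v/ → /vo/, /z/ → /zo/.

ðusuduʔoɹovozo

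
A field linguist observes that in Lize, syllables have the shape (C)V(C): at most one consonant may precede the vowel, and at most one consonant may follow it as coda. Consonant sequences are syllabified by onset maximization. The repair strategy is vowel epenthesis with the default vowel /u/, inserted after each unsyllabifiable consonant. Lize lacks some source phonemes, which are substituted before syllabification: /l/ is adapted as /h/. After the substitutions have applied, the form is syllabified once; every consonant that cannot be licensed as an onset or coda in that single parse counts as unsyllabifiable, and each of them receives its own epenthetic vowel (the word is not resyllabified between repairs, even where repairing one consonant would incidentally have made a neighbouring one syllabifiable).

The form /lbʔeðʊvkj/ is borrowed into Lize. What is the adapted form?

hubuʔeðʊvkuju

Substitution: /l/ → /h/, giving /hbʔeðʊvkj/.
The consonants /h/, /b/, /k/, /j/ cannot be parsed into a legal (C)V(C) syllable (at most one coda consonant is licensed; onsets are limited to one consonant).
Inserting the epenthetic vowel yields /h/ → /hu/, /b/ → /bu/, /k/ → /ku/, /j/ → /ju/.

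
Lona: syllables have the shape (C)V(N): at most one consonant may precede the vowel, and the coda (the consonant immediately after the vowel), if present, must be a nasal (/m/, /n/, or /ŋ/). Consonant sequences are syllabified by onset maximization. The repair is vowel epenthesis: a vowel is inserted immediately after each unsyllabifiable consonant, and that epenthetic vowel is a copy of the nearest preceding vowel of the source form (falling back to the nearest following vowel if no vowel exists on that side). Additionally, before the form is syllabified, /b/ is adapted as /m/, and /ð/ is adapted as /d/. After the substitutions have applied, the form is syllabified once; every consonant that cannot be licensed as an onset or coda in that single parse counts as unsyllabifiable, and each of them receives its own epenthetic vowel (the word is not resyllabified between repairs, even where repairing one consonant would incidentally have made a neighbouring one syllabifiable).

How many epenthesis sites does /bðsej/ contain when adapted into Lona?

3

After substitution the input is /mdsej/.
The unsyllabifiable consonants are /m/, /d/, /j/; each receives one epenthetic vowel.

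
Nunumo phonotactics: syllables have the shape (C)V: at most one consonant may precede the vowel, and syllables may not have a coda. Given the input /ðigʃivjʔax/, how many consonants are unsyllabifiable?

4

Syllabifying with onset maximization leaves /g/, /v/, /j/, /x/ stranded (no codas are permitted; onsets are limited to one consonant).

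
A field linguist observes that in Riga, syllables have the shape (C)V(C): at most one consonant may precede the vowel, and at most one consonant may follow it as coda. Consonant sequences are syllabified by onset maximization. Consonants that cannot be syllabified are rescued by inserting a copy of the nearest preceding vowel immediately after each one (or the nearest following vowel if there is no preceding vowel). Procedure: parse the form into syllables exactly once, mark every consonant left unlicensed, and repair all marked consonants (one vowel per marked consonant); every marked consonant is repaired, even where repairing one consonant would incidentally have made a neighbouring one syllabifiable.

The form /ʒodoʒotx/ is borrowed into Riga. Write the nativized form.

Under (C)V(C), the unsyllabifiable consonants are /x/ (at most one coda consonant is licensed; onsets are limited to one consonant).
Each unlicensed consonant becomes the onset of a new syllable: /x/ → /xo/.

ʒodoʒotxo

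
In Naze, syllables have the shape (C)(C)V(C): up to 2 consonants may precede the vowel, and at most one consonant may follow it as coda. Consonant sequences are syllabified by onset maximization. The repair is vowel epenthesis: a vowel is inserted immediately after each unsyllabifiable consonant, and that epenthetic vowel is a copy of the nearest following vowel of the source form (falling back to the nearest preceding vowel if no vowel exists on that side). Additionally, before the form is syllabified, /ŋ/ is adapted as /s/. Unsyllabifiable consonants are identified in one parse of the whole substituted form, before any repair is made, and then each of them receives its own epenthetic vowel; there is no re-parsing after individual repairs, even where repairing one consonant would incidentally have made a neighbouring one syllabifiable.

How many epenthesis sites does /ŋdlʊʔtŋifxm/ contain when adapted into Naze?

After substitution the input is /sdlʊʔtsifxm/.
The unsyllabifiable consonants are /s/, /x/, /m/; each receives one epenthetic vowel.

3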